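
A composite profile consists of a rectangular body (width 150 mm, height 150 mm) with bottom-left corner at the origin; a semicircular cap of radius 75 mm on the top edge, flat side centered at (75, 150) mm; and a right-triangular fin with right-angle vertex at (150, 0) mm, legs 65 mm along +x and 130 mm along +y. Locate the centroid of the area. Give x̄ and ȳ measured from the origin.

x̄ = 86.49 mm, ȳ = 97.78 mm

Part | A | x̄ᵢ | ȳᵢ | A·x̄ᵢ | A·ȳᵢ
rectangular body | 22500.00 | 75.00 | 75.00 | 1687500.00 | 1687500.00
semicircular top | 8835.73 | 75.00 | 181.83 | 662679.70 | 1606609.40
triangular fin | 4225.00 | 171.67 | 43.33 | 725291.67 | 183083.33
Σ | 35560.73 |  |  | 3075471.37 | 3477192.73
x̄ = 3075471.37 / 35560.73 = 86.49 mm
ȳ = 3477192.73 / 35560.73 = 97.78 mm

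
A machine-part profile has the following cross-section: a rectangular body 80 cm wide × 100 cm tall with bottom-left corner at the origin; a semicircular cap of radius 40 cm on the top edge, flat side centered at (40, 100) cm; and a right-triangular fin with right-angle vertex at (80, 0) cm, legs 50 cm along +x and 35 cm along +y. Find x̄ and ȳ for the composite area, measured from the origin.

x̄ = 44.35 cm, ȳ = 61.84 cm

rectangular body: A = 80 × 100 = 8000.00, centroid at (40.00, 50.00).
semicircular top: A = ½π·40² = 2513.27, centroid at (40.00, 116.98).
triangular fin: A = ½·50·35 = 875.00, centroid at (96.67, 11.67).
ΣA = 11388.27 cm², ΣAx̄ = 505114.30 cm³, ΣAȳ = 704202.41 cm³.
x̄ = 505114.30/11388.27 = 44.35 cm; ȳ = 704202.41/11388.27 = 61.84 cm.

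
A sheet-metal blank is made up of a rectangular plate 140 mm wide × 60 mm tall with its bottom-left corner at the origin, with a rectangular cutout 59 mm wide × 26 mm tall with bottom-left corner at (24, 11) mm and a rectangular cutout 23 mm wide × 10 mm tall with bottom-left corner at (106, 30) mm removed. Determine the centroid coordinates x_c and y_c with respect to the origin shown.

x_c = 72.17 mm, y_c = 31.21 mm

plate: A = 140 × 60 = 8400.00, centroid at (70.00, 30.00).
hole 1: A = −(59 × 26) = -1534.00, centroid at (53.50, 24.00).
hole 2: A = −(23 × 10) = -230.00, centroid at (117.50, 35.00).
ΣA = 6636.00 mm², ΣAx_c = 478906.00 mm³, ΣAy_c = 207134.00 mm³.
x_c = 478906.00/6636.00 = 72.17 mm; y_c = 207134.00/6636.00 = 31.21 mm.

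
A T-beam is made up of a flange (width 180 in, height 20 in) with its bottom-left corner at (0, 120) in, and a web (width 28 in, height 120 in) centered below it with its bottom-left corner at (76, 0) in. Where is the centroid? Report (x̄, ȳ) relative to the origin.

x̄ = 90.00 in, ȳ = 96.21 in

web: A = 28 × 120 = 3360.00, centroid at (90.00, 60.00).
flange: A = 180 × 20 = 3600.00, centroid at (90.00, 130.00).
ΣA = 6960.00 in², ΣAx̄ = 626400.00 in³, ΣAȳ = 669600.00 in³.
x̄ = 626400.00/6960.00 = 90.00 in; ȳ = 669600.00/6960.00 = 96.21 in.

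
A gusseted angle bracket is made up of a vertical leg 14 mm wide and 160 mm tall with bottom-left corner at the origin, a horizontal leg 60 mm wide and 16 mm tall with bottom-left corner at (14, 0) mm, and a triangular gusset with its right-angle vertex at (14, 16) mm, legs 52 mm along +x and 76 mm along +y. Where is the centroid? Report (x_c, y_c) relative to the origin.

x_c = 23.15 mm, y_c = 51.88 mm

vertical leg: A = 14 × 160 = 2240.00, centroid at (7.00, 80.00).
horizontal leg: A = 60 × 16 = 960.00, centroid at (44.00, 8.00).
gusset: A = ½·52·76 = 1976.00, centroid at (31.33, 41.33).
ΣA = 5176.00 mm²
ΣAx_c = (2240.00)(7.00) + (960.00)(44.00) + (1976.00)(31.33) = 119834.67 mm³
ΣAy_c = (2240.00)(80.00) + (960.00)(8.00) + (1976.00)(41.33) = 268554.67 mm³
x_c = 119834.67 / 5176.00 = 23.15 mm
y_c = 268554.67 / 5176.00 = 51.88 mm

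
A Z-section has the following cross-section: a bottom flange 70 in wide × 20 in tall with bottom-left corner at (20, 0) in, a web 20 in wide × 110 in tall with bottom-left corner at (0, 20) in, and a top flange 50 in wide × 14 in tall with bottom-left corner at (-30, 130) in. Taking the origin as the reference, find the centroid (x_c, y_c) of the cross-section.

Part | A | x̄ᵢ | ȳᵢ | A·x̄ᵢ | A·ȳᵢ
bottom flange | 1400.00 | 55.00 | 10.00 | 77000.00 | 14000.00
web | 2200.00 | 10.00 | 75.00 | 22000.00 | 165000.00
top flange | 700.00 | -5.00 | 137.00 | -3500.00 | 95900.00
Σ | 4300.00 |  |  | 95500.00 | 274900.00
x_c = 95500.00 / 4300.00 = 22.21 in
y_c = 274900.00 / 4300.00 = 63.93 in

x_c = 22.21 in, y_c = 63.93 in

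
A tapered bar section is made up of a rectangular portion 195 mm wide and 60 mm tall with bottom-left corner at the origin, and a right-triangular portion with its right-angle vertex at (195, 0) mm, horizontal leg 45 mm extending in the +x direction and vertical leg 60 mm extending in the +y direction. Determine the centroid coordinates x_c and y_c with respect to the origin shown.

x_c = 109.14 mm, y_c = 28.97 mm

rectangular portion: A = 195 × 60 = 11700.00, centroid at (97.50, 30.00).
triangular portion: A = ½·45·60 = 1350.00, centroid at (210.00, 20.00).
ΣA = 13050.00 mm²
ΣAx_c = (11700.00)(97.50) + (1350.00)(210.00) = 1424250.00 mm³
ΣAy_c = (11700.00)(30.00) + (1350.00)(20.00) = 378000.00 mm³
x_c = 1424250.00 / 13050.00 = 109.14 mm
y_c = 378000.00 / 13050.00 = 28.97 mm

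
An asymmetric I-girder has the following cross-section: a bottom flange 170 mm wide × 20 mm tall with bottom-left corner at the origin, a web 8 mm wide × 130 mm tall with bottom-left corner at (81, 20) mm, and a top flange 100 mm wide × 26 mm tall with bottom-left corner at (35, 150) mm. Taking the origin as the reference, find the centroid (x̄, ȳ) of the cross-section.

Part | A | x̄ᵢ | ȳᵢ | A·x̄ᵢ | A·ȳᵢ
bottom flange | 3400.00 | 85.00 | 10.00 | 289000.00 | 34000.00
web | 1040.00 | 85.00 | 85.00 | 88400.00 | 88400.00
top flange | 2600.00 | 85.00 | 163.00 | 221000.00 | 423800.00
Σ | 7040.00 |  |  | 598400.00 | 546200.00
x̄ = 598400.00 / 7040.00 = 85.00 mm
ȳ = 546200.00 / 7040.00 = 77.59 mm

x̄ = 85.00 mm, ȳ = 77.59 mm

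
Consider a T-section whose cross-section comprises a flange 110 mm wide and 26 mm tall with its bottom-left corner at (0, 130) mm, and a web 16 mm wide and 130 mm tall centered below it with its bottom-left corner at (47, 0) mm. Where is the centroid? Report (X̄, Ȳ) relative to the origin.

web: A = 16 × 130 = 2080.00, centroid at (55.00, 65.00).
flange: A = 110 × 26 = 2860.00, centroid at (55.00, 143.00).
ΣA = 4940.00 mm², ΣAX̄ = 271700.00 mm³, ΣAȲ = 544180.00 mm³.
X̄ = 271700.00/4940.00 = 55.00 mm; Ȳ = 544180.00/4940.00 = 110.16 mm.

X̄ = 55.00 mm, Ȳ = 110.16 mm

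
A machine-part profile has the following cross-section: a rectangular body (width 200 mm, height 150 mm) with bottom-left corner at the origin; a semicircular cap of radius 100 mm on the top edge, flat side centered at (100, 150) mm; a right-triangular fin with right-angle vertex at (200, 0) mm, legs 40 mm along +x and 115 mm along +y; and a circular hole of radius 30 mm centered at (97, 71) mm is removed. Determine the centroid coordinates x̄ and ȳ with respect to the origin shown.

rectangular body: A = 200 × 150 = 30000.00, centroid at (100.00, 75.00).
semicircular top: A = ½π·100² = 15707.96, centroid at (100.00, 192.44).
triangular fin: A = ½·40·115 = 2300.00, centroid at (213.33, 38.33).
hole: A = −π·30² = -2827.43, centroid at (97.00, 71.00).
ΣA = 45180.53 mm², ΣAx̄ = 4787201.95 mm³, ΣAȳ = 5160280.05 mm³.
x̄ = 4787201.95/45180.53 = 105.96 mm; ȳ = 5160280.05/45180.53 = 114.21 mm.

x̄ = 105.96 mm, ȳ = 114.21 mm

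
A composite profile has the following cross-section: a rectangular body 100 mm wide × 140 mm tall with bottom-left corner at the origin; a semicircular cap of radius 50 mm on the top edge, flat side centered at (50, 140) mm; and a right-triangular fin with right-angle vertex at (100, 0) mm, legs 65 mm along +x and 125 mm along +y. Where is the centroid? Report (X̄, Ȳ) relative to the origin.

X̄ = 63.24 mm, Ȳ = 81.06 mm

rectangular body: A = 100 × 140 = 14000.00, centroid at (50.00, 70.00).
semicircular top: A = ½π·50² = 3926.99, centroid at (50.00, 161.22).
triangular fin: A = ½·65·125 = 4062.50, centroid at (121.67, 41.67).
ΣA = 21989.49 mm², ΣAX̄ = 1390620.37 mm³, ΣAȲ = 1782382.88 mm³.
X̄ = 1390620.37/21989.49 = 63.24 mm; Ȳ = 1782382.88/21989.49 = 81.06 mm.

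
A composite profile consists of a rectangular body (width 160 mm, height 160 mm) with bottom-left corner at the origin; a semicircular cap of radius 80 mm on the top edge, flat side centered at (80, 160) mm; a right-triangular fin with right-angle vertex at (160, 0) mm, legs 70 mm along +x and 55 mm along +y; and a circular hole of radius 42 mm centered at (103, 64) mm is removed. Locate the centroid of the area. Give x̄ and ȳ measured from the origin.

Part | A | x̄ᵢ | ȳᵢ | A·x̄ᵢ | A·ȳᵢ
rectangular body | 25600.00 | 80.00 | 80.00 | 2048000.00 | 2048000.00
semicircular top | 10053.10 | 80.00 | 193.95 | 804247.72 | 1949828.77
triangular fin | 1925.00 | 183.33 | 18.33 | 352916.67 | 35291.67
hole | -5541.77 | 103.00 | 64.00 | -570802.25 | -354673.24
Σ | 32036.33 |  |  | 2634362.13 | 3678447.19
x̄ = 2634362.13 / 32036.33 = 82.23 mm
ȳ = 3678447.19 / 32036.33 = 114.82 mm

x̄ = 82.23 mm, ȳ = 114.82 mm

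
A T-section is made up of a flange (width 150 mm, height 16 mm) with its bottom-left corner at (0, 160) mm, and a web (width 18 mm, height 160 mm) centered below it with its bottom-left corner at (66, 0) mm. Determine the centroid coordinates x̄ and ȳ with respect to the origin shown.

web: A = 18 × 160 = 2880.00, centroid at (75.00, 80.00).
flange: A = 150 × 16 = 2400.00, centroid at (75.00, 168.00).
ΣA = 5280.00 mm²
ΣAx̄ = (2880.00)(75.00) + (2400.00)(75.00) = 396000.00 mm³
ΣAȳ = (2880.00)(80.00) + (2400.00)(168.00) = 633600.00 mm³
x̄ = 396000.00 / 5280.00 = 75.00 mm
ȳ = 633600.00 / 5280.00 = 120.00 mm

x̄ = 75.00 mm, ȳ = 120.00 mm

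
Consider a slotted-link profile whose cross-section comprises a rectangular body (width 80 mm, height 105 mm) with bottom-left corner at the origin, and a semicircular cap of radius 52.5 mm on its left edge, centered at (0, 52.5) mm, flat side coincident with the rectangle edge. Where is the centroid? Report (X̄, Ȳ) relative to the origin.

Part | A | x̄ᵢ | ȳᵢ | A·x̄ᵢ | A·ȳᵢ
rectangular body | 8400.00 | 40.00 | 52.50 | 336000.00 | 441000.00
semicircular end | 4329.51 | -22.28 | 52.50 | -96468.75 | 227299.14
Σ | 12729.51 |  |  | 239531.25 | 668299.14
X̄ = 239531.25 / 12729.51 = 18.82 mm
Ȳ = 668299.14 / 12729.51 = 52.50 mm

X̄ = 18.82 mm, Ȳ = 52.50 mm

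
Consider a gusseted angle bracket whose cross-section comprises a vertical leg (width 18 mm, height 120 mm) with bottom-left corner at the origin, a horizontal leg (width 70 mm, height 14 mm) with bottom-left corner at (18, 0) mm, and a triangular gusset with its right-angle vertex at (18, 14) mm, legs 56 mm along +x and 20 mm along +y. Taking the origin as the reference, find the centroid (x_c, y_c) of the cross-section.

x_c = 24.84 mm, y_c = 40.01 mm

Part | A | x̄ᵢ | ȳᵢ | A·x̄ᵢ | A·ȳᵢ
vertical leg | 2160.00 | 9.00 | 60.00 | 19440.00 | 129600.00
horizontal leg | 980.00 | 53.00 | 7.00 | 51940.00 | 6860.00
gusset | 560.00 | 36.67 | 20.67 | 20533.33 | 11573.33
Σ | 3700.00 |  |  | 91913.33 | 148033.33
x_c = 91913.33 / 3700.00 = 24.84 mm
y_c = 148033.33 / 3700.00 = 40.01 mm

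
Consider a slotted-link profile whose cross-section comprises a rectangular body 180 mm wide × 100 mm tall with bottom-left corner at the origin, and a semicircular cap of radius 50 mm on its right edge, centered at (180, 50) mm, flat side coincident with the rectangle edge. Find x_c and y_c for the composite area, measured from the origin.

x_c = 109.92 mm, y_c = 50.00 mm

rectangular body: A = 180 × 100 = 18000.00, centroid at (90.00, 50.00).
semicircular end: A = ½π·50² = 3926.99, centroid at (201.22, 50.00).
ΣA = 21926.99 mm², ΣAx_c = 2410191.68 mm³, ΣAy_c = 1096349.54 mm³.
x_c = 2410191.68/21926.99 = 109.92 mm; y_c = 1096349.54/21926.99 = 50.00 mm.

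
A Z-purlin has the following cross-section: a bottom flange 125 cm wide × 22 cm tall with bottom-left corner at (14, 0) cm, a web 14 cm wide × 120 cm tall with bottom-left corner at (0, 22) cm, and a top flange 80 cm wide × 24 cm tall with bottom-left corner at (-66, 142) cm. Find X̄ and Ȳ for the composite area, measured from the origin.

bottom flange: A = 125 × 22 = 2750.00, centroid at (76.50, 11.00).
web: A = 14 × 120 = 1680.00, centroid at (7.00, 82.00).
top flange: A = 80 × 24 = 1920.00, centroid at (-26.00, 154.00).
ΣA = 6350.00 cm²
ΣAX̄ = (2750.00)(76.50) + (1680.00)(7.00) + (1920.00)(-26.00) = 172215.00 cm³
ΣAȲ = (2750.00)(11.00) + (1680.00)(82.00) + (1920.00)(154.00) = 463690.00 cm³
X̄ = 172215.00 / 6350.00 = 27.12 cm
Ȳ = 463690.00 / 6350.00 = 73.02 cm

X̄ = 27.12 cm, Ȳ = 73.02 cm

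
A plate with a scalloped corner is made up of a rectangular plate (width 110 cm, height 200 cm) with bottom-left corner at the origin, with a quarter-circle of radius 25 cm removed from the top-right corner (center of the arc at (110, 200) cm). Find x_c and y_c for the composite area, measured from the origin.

Part | A | x̄ᵢ | ȳᵢ | A·x̄ᵢ | A·ȳᵢ
plate | 22000.00 | 55.00 | 100.00 | 1210000.00 | 2200000.00
removed quarter-circle | -490.87 | 99.39 | 189.39 | -48787.79 | -92966.44
Σ | 21509.13 |  |  | 1161212.21 | 2107033.56
x_c = 1161212.21 / 21509.13 = 53.99 cm
y_c = 2107033.56 / 21509.13 = 97.96 cm

x_c = 53.99 cm, y_c = 97.96 cm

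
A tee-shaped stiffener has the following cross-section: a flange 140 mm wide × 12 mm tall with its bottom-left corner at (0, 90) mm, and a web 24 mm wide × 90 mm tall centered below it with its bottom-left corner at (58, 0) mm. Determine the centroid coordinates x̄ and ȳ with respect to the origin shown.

Part | A | x̄ᵢ | ȳᵢ | A·x̄ᵢ | A·ȳᵢ
web | 2160.00 | 70.00 | 45.00 | 151200.00 | 97200.00
flange | 1680.00 | 70.00 | 96.00 | 117600.00 | 161280.00
Σ | 3840.00 |  |  | 268800.00 | 258480.00
x̄ = 268800.00 / 3840.00 = 70.00 mm
ȳ = 258480.00 / 3840.00 = 67.31 mm

x̄ = 70.00 mm, ȳ = 67.31 mm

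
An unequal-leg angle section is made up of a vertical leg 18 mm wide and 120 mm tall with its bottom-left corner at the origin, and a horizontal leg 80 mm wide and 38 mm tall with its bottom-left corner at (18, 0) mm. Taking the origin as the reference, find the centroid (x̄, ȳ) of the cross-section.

x̄ = 37.65 mm, ȳ = 36.03 mm

vertical leg: A = 18 × 120 = 2160.00, centroid at (9.00, 60.00).
horizontal leg: A = 80 × 38 = 3040.00, centroid at (58.00, 19.00).
ΣA = 5200.00 mm², ΣAx̄ = 195760.00 mm³, ΣAȳ = 187360.00 mm³.
x̄ = 195760.00/5200.00 = 37.65 mm; ȳ = 187360.00/5200.00 = 36.03 mm.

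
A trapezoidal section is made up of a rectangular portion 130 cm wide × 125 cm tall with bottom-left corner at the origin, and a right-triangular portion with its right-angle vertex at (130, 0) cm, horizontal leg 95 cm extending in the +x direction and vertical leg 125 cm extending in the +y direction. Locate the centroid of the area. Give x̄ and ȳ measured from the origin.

rectangular portion: A = 130 × 125 = 16250.00, centroid at (65.00, 62.50).
triangular portion: A = ½·95·125 = 5937.50, centroid at (161.67, 41.67).
ΣA = 22187.50 cm², ΣAx̄ = 2016145.83 cm³, ΣAȳ = 1263020.83 cm³.
x̄ = 2016145.83/22187.50 = 90.87 cm; ȳ = 1263020.83/22187.50 = 56.92 cm.

x̄ = 90.87 cm, ȳ = 56.92 cm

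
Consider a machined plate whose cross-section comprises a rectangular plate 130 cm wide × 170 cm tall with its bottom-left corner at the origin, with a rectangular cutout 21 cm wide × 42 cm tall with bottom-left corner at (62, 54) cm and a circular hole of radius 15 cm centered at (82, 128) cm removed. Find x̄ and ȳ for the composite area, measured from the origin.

x̄ = 64.09 cm, ȳ = 83.95 cm

Part | A | x̄ᵢ | ȳᵢ | A·x̄ᵢ | A·ȳᵢ
plate | 22100.00 | 65.00 | 85.00 | 1436500.00 | 1878500.00
hole 1 | -882.00 | 72.50 | 75.00 | -63945.00 | -66150.00
hole 2 | -706.86 | 82.00 | 128.00 | -57962.38 | -90477.87
Σ | 20511.14 |  |  | 1314592.62 | 1721872.13
x̄ = 1314592.62 / 20511.14 = 64.09 cm
ȳ = 1721872.13 / 20511.14 = 83.95 cm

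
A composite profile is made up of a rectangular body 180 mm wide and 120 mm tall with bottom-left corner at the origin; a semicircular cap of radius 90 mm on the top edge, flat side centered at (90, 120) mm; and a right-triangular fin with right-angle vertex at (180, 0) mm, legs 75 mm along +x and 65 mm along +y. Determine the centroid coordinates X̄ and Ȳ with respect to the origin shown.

Part | A | x̄ᵢ | ȳᵢ | A·x̄ᵢ | A·ȳᵢ
rectangular body | 21600.00 | 90.00 | 60.00 | 1944000.00 | 1296000.00
semicircular top | 12723.45 | 90.00 | 158.20 | 1145110.52 | 2012814.03
triangular fin | 2437.50 | 205.00 | 21.67 | 499687.50 | 52812.50
Σ | 36760.95 |  |  | 3588798.02 | 3361626.53
X̄ = 3588798.02 / 36760.95 = 97.63 mm
Ȳ = 3361626.53 / 36760.95 = 91.45 mm

X̄ = 97.63 mm, Ȳ = 91.45 mm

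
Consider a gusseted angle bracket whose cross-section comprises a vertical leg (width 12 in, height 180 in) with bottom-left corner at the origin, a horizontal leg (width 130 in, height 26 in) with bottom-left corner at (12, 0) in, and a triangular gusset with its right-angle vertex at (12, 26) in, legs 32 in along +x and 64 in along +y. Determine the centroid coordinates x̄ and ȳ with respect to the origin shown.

x̄ = 45.16 in, ȳ = 43.69 in

vertical leg: A = 12 × 180 = 2160.00, centroid at (6.00, 90.00).
horizontal leg: A = 130 × 26 = 3380.00, centroid at (77.00, 13.00).
gusset: A = ½·32·64 = 1024.00, centroid at (22.67, 47.33).
ΣA = 6564.00 in²
ΣAx̄ = (2160.00)(6.00) + (3380.00)(77.00) + (1024.00)(22.67) = 296430.67 in³
ΣAȳ = (2160.00)(90.00) + (3380.00)(13.00) + (1024.00)(47.33) = 286809.33 in³
x̄ = 296430.67 / 6564.00 = 45.16 in
ȳ = 286809.33 / 6564.00 = 43.69 in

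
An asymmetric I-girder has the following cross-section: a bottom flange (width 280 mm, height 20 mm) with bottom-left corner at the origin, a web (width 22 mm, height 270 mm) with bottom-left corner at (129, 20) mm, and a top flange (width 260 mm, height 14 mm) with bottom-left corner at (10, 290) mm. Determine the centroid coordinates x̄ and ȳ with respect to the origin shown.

x̄ = 140.00 mm, ȳ = 135.56 mm

bottom flange: A = 280 × 20 = 5600.00, centroid at (140.00, 10.00).
web: A = 22 × 270 = 5940.00, centroid at (140.00, 155.00).
top flange: A = 260 × 14 = 3640.00, centroid at (140.00, 297.00).
ΣA = 15180.00 mm², ΣAx̄ = 2125200.00 mm³, ΣAȳ = 2057780.00 mm³.
x̄ = 2125200.00/15180.00 = 140.00 mm; ȳ = 2057780.00/15180.00 = 135.56 mm.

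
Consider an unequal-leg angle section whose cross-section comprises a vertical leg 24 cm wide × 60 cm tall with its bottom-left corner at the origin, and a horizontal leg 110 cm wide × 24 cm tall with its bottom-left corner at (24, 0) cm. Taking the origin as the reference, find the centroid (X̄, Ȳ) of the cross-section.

vertical leg: A = 24 × 60 = 1440.00, centroid at (12.00, 30.00).
horizontal leg: A = 110 × 24 = 2640.00, centroid at (79.00, 12.00).
ΣA = 4080.00 cm², ΣAX̄ = 225840.00 cm³, ΣAȲ = 74880.00 cm³.
X̄ = 225840.00/4080.00 = 55.35 cm; Ȳ = 74880.00/4080.00 = 18.35 cm.

X̄ = 55.35 cm, Ȳ = 18.35 cm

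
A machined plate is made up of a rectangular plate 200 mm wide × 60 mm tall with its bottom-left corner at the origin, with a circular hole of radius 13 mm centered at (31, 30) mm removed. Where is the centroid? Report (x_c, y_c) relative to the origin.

x_c = 103.19 mm, y_c = 30.00 mm

Part | A | x̄ᵢ | ȳᵢ | A·x̄ᵢ | A·ȳᵢ
plate | 12000.00 | 100.00 | 30.00 | 1200000.00 | 360000.00
hole | -530.93 | 31.00 | 30.00 | -16458.80 | -15927.87
Σ | 11469.07 |  |  | 1183541.20 | 344072.13
x_c = 1183541.20 / 11469.07 = 103.19 mm
y_c = 344072.13 / 11469.07 = 30.00 mm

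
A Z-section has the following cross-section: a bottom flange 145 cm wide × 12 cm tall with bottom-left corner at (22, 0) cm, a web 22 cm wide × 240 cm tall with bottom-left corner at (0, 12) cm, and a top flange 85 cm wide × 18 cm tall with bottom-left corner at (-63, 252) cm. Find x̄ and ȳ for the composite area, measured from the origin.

x̄ = 22.36 cm, ȳ = 129.44 cm

bottom flange: A = 145 × 12 = 1740.00, centroid at (94.50, 6.00).
web: A = 22 × 240 = 5280.00, centroid at (11.00, 132.00).
top flange: A = 85 × 18 = 1530.00, centroid at (-20.50, 261.00).
ΣA = 8550.00 cm²
ΣAx̄ = (1740.00)(94.50) + (5280.00)(11.00) + (1530.00)(-20.50) = 191145.00 cm³
ΣAȳ = (1740.00)(6.00) + (5280.00)(132.00) + (1530.00)(261.00) = 1106730.00 cm³
x̄ = 191145.00 / 8550.00 = 22.36 cm
ȳ = 1106730.00 / 8550.00 = 129.44 cm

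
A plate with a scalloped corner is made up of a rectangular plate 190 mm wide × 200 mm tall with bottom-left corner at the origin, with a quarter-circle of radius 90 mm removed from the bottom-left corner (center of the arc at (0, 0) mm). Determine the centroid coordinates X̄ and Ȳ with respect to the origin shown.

X̄ = 106.42 mm, Ȳ = 112.43 mm

Part | A | x̄ᵢ | ȳᵢ | A·x̄ᵢ | A·ȳᵢ
plate | 38000.00 | 95.00 | 100.00 | 3610000.00 | 3800000.00
removed quarter-circle | -6361.73 | 38.20 | 38.20 | -243000.00 | -243000.00
Σ | 31638.27 |  |  | 3367000.00 | 3557000.00
X̄ = 3367000.00 / 31638.27 = 106.42 mm
Ȳ = 3557000.00 / 31638.27 = 112.43 mm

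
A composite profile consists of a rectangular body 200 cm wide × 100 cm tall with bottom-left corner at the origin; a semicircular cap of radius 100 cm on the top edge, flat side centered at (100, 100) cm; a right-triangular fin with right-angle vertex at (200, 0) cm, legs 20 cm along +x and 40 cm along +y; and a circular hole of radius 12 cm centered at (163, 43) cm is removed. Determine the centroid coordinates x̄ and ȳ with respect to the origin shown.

x̄ = 100.40 cm, ȳ = 90.40 cm

rectangular body: A = 200 × 100 = 20000.00, centroid at (100.00, 50.00).
semicircular top: A = ½π·100² = 15707.96, centroid at (100.00, 142.44).
triangular fin: A = ½·20·40 = 400.00, centroid at (206.67, 13.33).
hole: A = −π·12² = -452.39, centroid at (163.00, 43.00).
ΣA = 35655.57 cm², ΣAx̄ = 3579723.53 cm³, ΣAȳ = 3223343.59 cm³.
x̄ = 3579723.53/35655.57 = 100.40 cm; ȳ = 3223343.59/35655.57 = 90.40 cm.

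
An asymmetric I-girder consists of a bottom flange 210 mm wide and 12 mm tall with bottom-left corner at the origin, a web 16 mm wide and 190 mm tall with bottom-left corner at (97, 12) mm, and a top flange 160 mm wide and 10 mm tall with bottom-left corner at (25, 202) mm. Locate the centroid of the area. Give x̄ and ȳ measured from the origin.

x̄ = 105.00 mm, ȳ = 93.80 mm

bottom flange: A = 210 × 12 = 2520.00, centroid at (105.00, 6.00).
web: A = 16 × 190 = 3040.00, centroid at (105.00, 107.00).
top flange: A = 160 × 10 = 1600.00, centroid at (105.00, 207.00).
ΣA = 7160.00 mm², ΣAx̄ = 751800.00 mm³, ΣAȳ = 671600.00 mm³.
x̄ = 751800.00/7160.00 = 105.00 mm; ȳ = 671600.00/7160.00 = 93.80 mm.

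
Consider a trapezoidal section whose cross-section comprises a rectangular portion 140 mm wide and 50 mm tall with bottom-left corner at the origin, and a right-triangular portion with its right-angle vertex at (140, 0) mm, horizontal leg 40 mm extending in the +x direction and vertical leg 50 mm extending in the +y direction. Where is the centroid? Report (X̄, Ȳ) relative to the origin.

X̄ = 80.42 mm, Ȳ = 23.96 mm

rectangular portion: A = 140 × 50 = 7000.00, centroid at (70.00, 25.00).
triangular portion: A = ½·40·50 = 1000.00, centroid at (153.33, 16.67).
ΣA = 8000.00 mm²
ΣAX̄ = (7000.00)(70.00) + (1000.00)(153.33) = 643333.33 mm³
ΣAȲ = (7000.00)(25.00) + (1000.00)(16.67) = 191666.67 mm³
X̄ = 643333.33 / 8000.00 = 80.42 mm
Ȳ = 191666.67 / 8000.00 = 23.96 mm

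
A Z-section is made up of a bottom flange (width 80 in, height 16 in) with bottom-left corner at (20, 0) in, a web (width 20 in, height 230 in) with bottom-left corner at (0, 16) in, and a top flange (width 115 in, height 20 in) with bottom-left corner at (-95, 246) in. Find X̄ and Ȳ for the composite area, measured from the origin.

X̄ = 4.47 in, Ȳ = 146.90 in

Part | A | x̄ᵢ | ȳᵢ | A·x̄ᵢ | A·ȳᵢ
bottom flange | 1280.00 | 60.00 | 8.00 | 76800.00 | 10240.00
web | 4600.00 | 10.00 | 131.00 | 46000.00 | 602600.00
top flange | 2300.00 | -37.50 | 256.00 | -86250.00 | 588800.00
Σ | 8180.00 |  |  | 36550.00 | 1201640.00
X̄ = 36550.00 / 8180.00 = 4.47 in
Ȳ = 1201640.00 / 8180.00 = 146.90 in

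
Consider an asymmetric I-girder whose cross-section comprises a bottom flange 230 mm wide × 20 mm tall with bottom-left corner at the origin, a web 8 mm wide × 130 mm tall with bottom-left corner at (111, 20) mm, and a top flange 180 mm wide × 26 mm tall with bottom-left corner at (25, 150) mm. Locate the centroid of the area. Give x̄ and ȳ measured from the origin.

bottom flange: A = 230 × 20 = 4600.00, centroid at (115.00, 10.00).
web: A = 8 × 130 = 1040.00, centroid at (115.00, 85.00).
top flange: A = 180 × 26 = 4680.00, centroid at (115.00, 163.00).
ΣA = 10320.00 mm²
ΣAx̄ = (4600.00)(115.00) + (1040.00)(115.00) + (4680.00)(115.00) = 1186800.00 mm³
ΣAȳ = (4600.00)(10.00) + (1040.00)(85.00) + (4680.00)(163.00) = 897240.00 mm³
x̄ = 1186800.00 / 10320.00 = 115.00 mm
ȳ = 897240.00 / 10320.00 = 86.94 mm

x̄ = 115.00 mm, ȳ = 86.94 mm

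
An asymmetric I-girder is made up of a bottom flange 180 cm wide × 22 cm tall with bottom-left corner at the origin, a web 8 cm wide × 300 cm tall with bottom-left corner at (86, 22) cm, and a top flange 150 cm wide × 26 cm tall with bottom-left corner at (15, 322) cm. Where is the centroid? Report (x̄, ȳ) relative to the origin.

x̄ = 90.00 cm, ȳ = 171.82 cm

bottom flange: A = 180 × 22 = 3960.00, centroid at (90.00, 11.00).
web: A = 8 × 300 = 2400.00, centroid at (90.00, 172.00).
top flange: A = 150 × 26 = 3900.00, centroid at (90.00, 335.00).
ΣA = 10260.00 cm², ΣAx̄ = 923400.00 cm³, ΣAȳ = 1762860.00 cm³.
x̄ = 923400.00/10260.00 = 90.00 cm; ȳ = 1762860.00/10260.00 = 171.82 cm.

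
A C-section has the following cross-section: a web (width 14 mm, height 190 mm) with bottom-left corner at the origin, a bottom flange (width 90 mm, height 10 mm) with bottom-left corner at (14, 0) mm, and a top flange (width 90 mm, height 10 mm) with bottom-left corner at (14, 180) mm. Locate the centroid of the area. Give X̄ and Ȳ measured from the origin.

Part | A | x̄ᵢ | ȳᵢ | A·x̄ᵢ | A·ȳᵢ
web | 2660.00 | 7.00 | 95.00 | 18620.00 | 252700.00
bottom flange | 900.00 | 59.00 | 5.00 | 53100.00 | 4500.00
top flange | 900.00 | 59.00 | 185.00 | 53100.00 | 166500.00
Σ | 4460.00 |  |  | 124820.00 | 423700.00
X̄ = 124820.00 / 4460.00 = 27.99 mm
Ȳ = 423700.00 / 4460.00 = 95.00 mm

X̄ = 27.99 mm, Ȳ = 95.00 mm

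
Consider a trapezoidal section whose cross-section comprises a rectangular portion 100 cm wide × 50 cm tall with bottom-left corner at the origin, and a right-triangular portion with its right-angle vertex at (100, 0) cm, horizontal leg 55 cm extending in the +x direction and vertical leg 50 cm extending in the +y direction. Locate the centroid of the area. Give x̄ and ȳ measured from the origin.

rectangular portion: A = 100 × 50 = 5000.00, centroid at (50.00, 25.00).
triangular portion: A = ½·55·50 = 1375.00, centroid at (118.33, 16.67).
ΣA = 6375.00 cm²
ΣAx̄ = (5000.00)(50.00) + (1375.00)(118.33) = 412708.33 cm³
ΣAȳ = (5000.00)(25.00) + (1375.00)(16.67) = 147916.67 cm³
x̄ = 412708.33 / 6375.00 = 64.74 cm
ȳ = 147916.67 / 6375.00 = 23.20 cm

x̄ = 64.74 cm, ȳ = 23.20 cm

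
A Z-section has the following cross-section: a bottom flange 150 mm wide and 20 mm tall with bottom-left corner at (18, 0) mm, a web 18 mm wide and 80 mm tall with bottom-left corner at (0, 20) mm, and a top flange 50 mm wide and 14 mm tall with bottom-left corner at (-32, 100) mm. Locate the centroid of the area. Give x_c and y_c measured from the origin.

x_c = 55.85 mm, y_c = 37.22 mm

Part | A | x̄ᵢ | ȳᵢ | A·x̄ᵢ | A·ȳᵢ
bottom flange | 3000.00 | 93.00 | 10.00 | 279000.00 | 30000.00
web | 1440.00 | 9.00 | 60.00 | 12960.00 | 86400.00
top flange | 700.00 | -7.00 | 107.00 | -4900.00 | 74900.00
Σ | 5140.00 |  |  | 287060.00 | 191300.00
x_c = 287060.00 / 5140.00 = 55.85 mm
y_c = 191300.00 / 5140.00 = 37.22 mm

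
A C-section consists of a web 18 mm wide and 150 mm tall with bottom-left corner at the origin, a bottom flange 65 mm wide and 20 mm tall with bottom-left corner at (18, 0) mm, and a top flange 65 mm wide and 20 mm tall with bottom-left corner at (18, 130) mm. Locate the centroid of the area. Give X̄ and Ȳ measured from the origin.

X̄ = 29.36 mm, Ȳ = 75.00 mm

Part | A | x̄ᵢ | ȳᵢ | A·x̄ᵢ | A·ȳᵢ
web | 2700.00 | 9.00 | 75.00 | 24300.00 | 202500.00
bottom flange | 1300.00 | 50.50 | 10.00 | 65650.00 | 13000.00
top flange | 1300.00 | 50.50 | 140.00 | 65650.00 | 182000.00
Σ | 5300.00 |  |  | 155600.00 | 397500.00
X̄ = 155600.00 / 5300.00 = 29.36 mm
Ȳ = 397500.00 / 5300.00 = 75.00 mm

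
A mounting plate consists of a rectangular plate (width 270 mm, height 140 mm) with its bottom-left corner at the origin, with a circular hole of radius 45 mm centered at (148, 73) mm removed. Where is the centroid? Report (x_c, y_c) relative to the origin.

Part | A | x̄ᵢ | ȳᵢ | A·x̄ᵢ | A·ȳᵢ
plate | 37800.00 | 135.00 | 70.00 | 5103000.00 | 2646000.00
hole | -6361.73 | 148.00 | 73.00 | -941535.32 | -464405.93
Σ | 31438.27 |  |  | 4161464.68 | 2181594.07
x_c = 4161464.68 / 31438.27 = 132.37 mm
y_c = 2181594.07 / 31438.27 = 69.39 mm

x_c = 132.37 mm, y_c = 69.39 mm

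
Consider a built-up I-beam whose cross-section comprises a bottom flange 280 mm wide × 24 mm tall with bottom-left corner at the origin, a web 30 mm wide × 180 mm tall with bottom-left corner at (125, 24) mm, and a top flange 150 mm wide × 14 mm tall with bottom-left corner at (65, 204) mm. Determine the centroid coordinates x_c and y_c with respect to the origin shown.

x_c = 140.00 mm, y_c = 80.12 mm

bottom flange: A = 280 × 24 = 6720.00, centroid at (140.00, 12.00).
web: A = 30 × 180 = 5400.00, centroid at (140.00, 114.00).
top flange: A = 150 × 14 = 2100.00, centroid at (140.00, 211.00).
ΣA = 14220.00 mm²
ΣAx_c = (6720.00)(140.00) + (5400.00)(140.00) + (2100.00)(140.00) = 1990800.00 mm³
ΣAy_c = (6720.00)(12.00) + (5400.00)(114.00) + (2100.00)(211.00) = 1139340.00 mm³
x_c = 1990800.00 / 14220.00 = 140.00 mm
y_c = 1139340.00 / 14220.00 = 80.12 mm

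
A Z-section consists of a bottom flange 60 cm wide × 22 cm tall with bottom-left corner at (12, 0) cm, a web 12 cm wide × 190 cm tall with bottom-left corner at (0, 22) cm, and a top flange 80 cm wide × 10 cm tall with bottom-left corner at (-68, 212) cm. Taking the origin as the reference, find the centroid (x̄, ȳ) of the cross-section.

x̄ = 10.62 cm, ȳ = 103.38 cm

bottom flange: A = 60 × 22 = 1320.00, centroid at (42.00, 11.00).
web: A = 12 × 190 = 2280.00, centroid at (6.00, 117.00).
top flange: A = 80 × 10 = 800.00, centroid at (-28.00, 217.00).
ΣA = 4400.00 cm², ΣAx̄ = 46720.00 cm³, ΣAȳ = 454880.00 cm³.
x̄ = 46720.00/4400.00 = 10.62 cm; ȳ = 454880.00/4400.00 = 103.38 cm.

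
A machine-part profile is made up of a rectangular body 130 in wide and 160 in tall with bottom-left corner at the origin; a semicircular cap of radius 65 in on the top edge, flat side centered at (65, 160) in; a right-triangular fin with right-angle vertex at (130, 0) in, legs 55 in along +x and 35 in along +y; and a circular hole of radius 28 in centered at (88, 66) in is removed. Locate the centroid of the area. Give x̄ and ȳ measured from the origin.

rectangular body: A = 130 × 160 = 20800.00, centroid at (65.00, 80.00).
semicircular top: A = ½π·65² = 6636.61, centroid at (65.00, 187.59).
triangular fin: A = ½·55·35 = 962.50, centroid at (148.33, 11.67).
hole: A = −π·28² = -2463.01, centroid at (88.00, 66.00).
ΣA = 25936.11 in²
ΣAx̄ = (20800.00)(65.00) + (6636.61)(65.00) + (962.50)(148.33) + (-2463.01)(88.00) = 1709406.01 in³
ΣAȳ = (20800.00)(80.00) + (6636.61)(187.59) + (962.50)(11.67) + (-2463.01)(66.00) = 2757612.25 in³
x̄ = 1709406.01 / 25936.11 = 65.91 in
ȳ = 2757612.25 / 25936.11 = 106.32 in

x̄ = 65.91 in, ȳ = 106.32 in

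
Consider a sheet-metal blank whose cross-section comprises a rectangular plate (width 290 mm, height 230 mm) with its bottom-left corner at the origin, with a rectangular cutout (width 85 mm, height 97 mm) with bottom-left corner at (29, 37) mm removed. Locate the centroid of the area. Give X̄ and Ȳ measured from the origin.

X̄ = 155.37 mm, Ȳ = 119.16 mm

Part | A | x̄ᵢ | ȳᵢ | A·x̄ᵢ | A·ȳᵢ
plate | 66700.00 | 145.00 | 115.00 | 9671500.00 | 7670500.00
hole | -8245.00 | 71.50 | 85.50 | -589517.50 | -704947.50
Σ | 58455.00 |  |  | 9081982.50 | 6965552.50
X̄ = 9081982.50 / 58455.00 = 155.37 mm
Ȳ = 6965552.50 / 58455.00 = 119.16 mm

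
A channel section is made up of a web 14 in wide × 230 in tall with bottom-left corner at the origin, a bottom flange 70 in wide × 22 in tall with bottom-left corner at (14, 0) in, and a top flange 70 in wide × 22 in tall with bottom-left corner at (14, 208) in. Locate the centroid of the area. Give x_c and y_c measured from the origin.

Part | A | x̄ᵢ | ȳᵢ | A·x̄ᵢ | A·ȳᵢ
web | 3220.00 | 7.00 | 115.00 | 22540.00 | 370300.00
bottom flange | 1540.00 | 49.00 | 11.00 | 75460.00 | 16940.00
top flange | 1540.00 | 49.00 | 219.00 | 75460.00 | 337260.00
Σ | 6300.00 |  |  | 173460.00 | 724500.00
x_c = 173460.00 / 6300.00 = 27.53 in
y_c = 724500.00 / 6300.00 = 115.00 in

x_c = 27.53 in, y_c = 115.00 in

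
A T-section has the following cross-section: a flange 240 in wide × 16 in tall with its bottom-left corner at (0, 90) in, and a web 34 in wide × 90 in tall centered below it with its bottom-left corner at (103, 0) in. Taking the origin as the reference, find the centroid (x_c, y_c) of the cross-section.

Part | A | x̄ᵢ | ȳᵢ | A·x̄ᵢ | A·ȳᵢ
web | 3060.00 | 120.00 | 45.00 | 367200.00 | 137700.00
flange | 3840.00 | 120.00 | 98.00 | 460800.00 | 376320.00
Σ | 6900.00 |  |  | 828000.00 | 514020.00
x_c = 828000.00 / 6900.00 = 120.00 in
y_c = 514020.00 / 6900.00 = 74.50 in

x_c = 120.00 in, y_c = 74.50 in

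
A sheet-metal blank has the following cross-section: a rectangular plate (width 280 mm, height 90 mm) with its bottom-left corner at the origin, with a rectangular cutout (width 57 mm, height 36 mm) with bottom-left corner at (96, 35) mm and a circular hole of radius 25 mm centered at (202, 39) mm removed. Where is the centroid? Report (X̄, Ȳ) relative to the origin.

X̄ = 135.75 mm, Ȳ = 44.78 mm

Part | A | x̄ᵢ | ȳᵢ | A·x̄ᵢ | A·ȳᵢ
plate | 25200.00 | 140.00 | 45.00 | 3528000.00 | 1134000.00
hole 1 | -2052.00 | 124.50 | 53.00 | -255474.00 | -108756.00
hole 2 | -1963.50 | 202.00 | 39.00 | -396626.07 | -76576.32
Σ | 21184.50 |  |  | 2875899.93 | 948667.68
X̄ = 2875899.93 / 21184.50 = 135.75 mm
Ȳ = 948667.68 / 21184.50 = 44.78 mm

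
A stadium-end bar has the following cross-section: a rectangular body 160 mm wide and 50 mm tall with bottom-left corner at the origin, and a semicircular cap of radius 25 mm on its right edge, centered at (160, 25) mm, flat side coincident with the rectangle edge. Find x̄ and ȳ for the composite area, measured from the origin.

x̄ = 89.90 mm, ȳ = 25.00 mm

rectangular body: A = 160 × 50 = 8000.00, centroid at (80.00, 25.00).
semicircular end: A = ½π·25² = 981.75, centroid at (170.61, 25.00).
ΣA = 8981.75 mm², ΣAx̄ = 807496.30 mm³, ΣAȳ = 224543.69 mm³.
x̄ = 807496.30/8981.75 = 89.90 mm; ȳ = 224543.69/8981.75 = 25.00 mm.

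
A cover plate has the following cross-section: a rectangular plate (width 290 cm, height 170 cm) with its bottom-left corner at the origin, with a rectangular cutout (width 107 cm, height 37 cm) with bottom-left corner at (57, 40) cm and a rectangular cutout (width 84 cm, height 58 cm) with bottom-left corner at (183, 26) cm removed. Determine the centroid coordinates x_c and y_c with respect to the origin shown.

plate: A = 290 × 170 = 49300.00, centroid at (145.00, 85.00).
hole 1: A = −(107 × 37) = -3959.00, centroid at (110.50, 58.50).
hole 2: A = −(84 × 58) = -4872.00, centroid at (225.00, 55.00).
ΣA = 40469.00 cm², ΣAx_c = 5614830.50 cm³, ΣAy_c = 3690938.50 cm³.
x_c = 5614830.50/40469.00 = 138.74 cm; y_c = 3690938.50/40469.00 = 91.20 cm.

x_c = 138.74 cm, y_c = 91.20 cm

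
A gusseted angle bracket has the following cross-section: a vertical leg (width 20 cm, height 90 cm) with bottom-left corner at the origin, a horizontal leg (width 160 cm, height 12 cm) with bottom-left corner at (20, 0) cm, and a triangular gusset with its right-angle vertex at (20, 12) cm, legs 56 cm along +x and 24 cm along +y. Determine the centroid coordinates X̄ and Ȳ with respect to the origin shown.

X̄ = 53.73 cm, Ȳ = 24.13 cm

vertical leg: A = 20 × 90 = 1800.00, centroid at (10.00, 45.00).
horizontal leg: A = 160 × 12 = 1920.00, centroid at (100.00, 6.00).
gusset: A = ½·56·24 = 672.00, centroid at (38.67, 20.00).
ΣA = 4392.00 cm²
ΣAX̄ = (1800.00)(10.00) + (1920.00)(100.00) + (672.00)(38.67) = 235984.00 cm³
ΣAȲ = (1800.00)(45.00) + (1920.00)(6.00) + (672.00)(20.00) = 105960.00 cm³
X̄ = 235984.00 / 4392.00 = 53.73 cm
Ȳ = 105960.00 / 4392.00 = 24.13 cm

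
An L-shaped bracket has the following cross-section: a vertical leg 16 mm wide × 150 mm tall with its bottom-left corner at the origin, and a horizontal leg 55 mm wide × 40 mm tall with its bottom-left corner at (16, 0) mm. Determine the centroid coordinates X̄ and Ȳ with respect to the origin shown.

X̄ = 24.98 mm, Ȳ = 48.70 mm

vertical leg: A = 16 × 150 = 2400.00, centroid at (8.00, 75.00).
horizontal leg: A = 55 × 40 = 2200.00, centroid at (43.50, 20.00).
ΣA = 4600.00 mm²
ΣAX̄ = (2400.00)(8.00) + (2200.00)(43.50) = 114900.00 mm³
ΣAȲ = (2400.00)(75.00) + (2200.00)(20.00) = 224000.00 mm³
X̄ = 114900.00 / 4600.00 = 24.98 mm
Ȳ = 224000.00 / 4600.00 = 48.70 mm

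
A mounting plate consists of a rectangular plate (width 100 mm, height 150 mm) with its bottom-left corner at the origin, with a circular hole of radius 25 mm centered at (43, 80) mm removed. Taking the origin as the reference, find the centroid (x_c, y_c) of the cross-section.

x_c = 51.05 mm, y_c = 74.25 mm

plate: A = 100 × 150 = 15000.00, centroid at (50.00, 75.00).
hole: A = −π·25² = -1963.50, centroid at (43.00, 80.00).
ΣA = 13036.50 mm², ΣAx_c = 665569.70 mm³, ΣAy_c = 967920.37 mm³.
x_c = 665569.70/13036.50 = 51.05 mm; y_c = 967920.37/13036.50 = 74.25 mm.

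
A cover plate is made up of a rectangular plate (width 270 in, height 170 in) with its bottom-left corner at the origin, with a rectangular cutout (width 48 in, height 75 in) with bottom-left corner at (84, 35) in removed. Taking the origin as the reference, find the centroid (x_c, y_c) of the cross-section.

plate: A = 270 × 170 = 45900.00, centroid at (135.00, 85.00).
hole: A = −(48 × 75) = -3600.00, centroid at (108.00, 72.50).
ΣA = 42300.00 in²
ΣAx_c = (45900.00)(135.00) + (-3600.00)(108.00) = 5807700.00 in³
ΣAy_c = (45900.00)(85.00) + (-3600.00)(72.50) = 3640500.00 in³
x_c = 5807700.00 / 42300.00 = 137.30 in
y_c = 3640500.00 / 42300.00 = 86.06 in

x_c = 137.30 in, y_c = 86.06 in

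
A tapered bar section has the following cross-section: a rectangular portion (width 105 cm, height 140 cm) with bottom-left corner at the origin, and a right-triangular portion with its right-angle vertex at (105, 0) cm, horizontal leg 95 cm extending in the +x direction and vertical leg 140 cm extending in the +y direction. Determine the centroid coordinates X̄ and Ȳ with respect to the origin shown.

X̄ = 78.72 cm, Ȳ = 62.73 cm

rectangular portion: A = 105 × 140 = 14700.00, centroid at (52.50, 70.00).
triangular portion: A = ½·95·140 = 6650.00, centroid at (136.67, 46.67).
ΣA = 21350.00 cm²
ΣAX̄ = (14700.00)(52.50) + (6650.00)(136.67) = 1680583.33 cm³
ΣAȲ = (14700.00)(70.00) + (6650.00)(46.67) = 1339333.33 cm³
X̄ = 1680583.33 / 21350.00 = 78.72 cm
Ȳ = 1339333.33 / 21350.00 = 62.73 cm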